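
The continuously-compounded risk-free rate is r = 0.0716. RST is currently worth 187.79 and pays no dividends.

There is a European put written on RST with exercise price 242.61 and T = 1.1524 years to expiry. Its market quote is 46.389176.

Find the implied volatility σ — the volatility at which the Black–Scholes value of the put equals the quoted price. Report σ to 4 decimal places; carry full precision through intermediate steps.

sigma = 0.2811

At σ = 0.2811 the Black–Scholes value reproduces the quote:
σ√T = 0.2811·√1.1524 = 0.301761
d₁ = (ln(S/K) + (r+σ²/2)T) / (σ√T) = (ln(187.79/242.61) + (0.0716+0.2811²/2)·1.1524) / 0.301761 = (-0.256131 + 0.128042) / 0.301761 = -0.424473
d₂ = d₁ − σ√T = -0.424473 − 0.301761 = -0.726234
e^{−rT} = 0.920801
N(−d₁) = 0.664390,  N(−d₂) = 0.766152
V = K·e^{−rT}·N(−d₂) − S·N(−d₁) = 171.154921 − 124.765745 = 46.389176 (the observed quote) — the price is monotone increasing in volatility, hence this σ is the only solution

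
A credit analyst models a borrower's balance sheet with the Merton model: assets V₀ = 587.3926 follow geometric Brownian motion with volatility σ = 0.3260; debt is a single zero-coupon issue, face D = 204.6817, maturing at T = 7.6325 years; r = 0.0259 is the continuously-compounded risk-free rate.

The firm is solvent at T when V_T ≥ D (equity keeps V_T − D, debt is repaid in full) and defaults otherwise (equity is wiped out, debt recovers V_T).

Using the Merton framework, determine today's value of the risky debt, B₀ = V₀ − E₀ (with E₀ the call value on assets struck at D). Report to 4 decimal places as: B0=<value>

Work the structural quantities from V₀ = 587.3926 against face 204.6817:
d₁ = [ln(V₀/D) + (r + σ²/2)T] / (σ√T)
   = [ln(587.3926/204.6817) + (0.0259 + 0.5·0.3260²)·7.6325] / (0.3260·√7.6325)
   = [1.054237 + 0.603258] / 0.900640 = 1.840353
d₂ = d₁ − σ√T = 1.840353 − 0.900640 = 0.939714
N(d₁) = 0.967142,  N(d₂) = 0.826318,  e^(−rT) = 0.820631
E₀ = V₀·N(d₁) − D·e^(−rT)·N(d₂)
   = 587.3926·0.967142 − 204.6817·0.820631·0.826318 = 429.296874
B₀ = V₀ − E₀ = 587.3926 − 429.296874 = 158.095726

B0=158.0957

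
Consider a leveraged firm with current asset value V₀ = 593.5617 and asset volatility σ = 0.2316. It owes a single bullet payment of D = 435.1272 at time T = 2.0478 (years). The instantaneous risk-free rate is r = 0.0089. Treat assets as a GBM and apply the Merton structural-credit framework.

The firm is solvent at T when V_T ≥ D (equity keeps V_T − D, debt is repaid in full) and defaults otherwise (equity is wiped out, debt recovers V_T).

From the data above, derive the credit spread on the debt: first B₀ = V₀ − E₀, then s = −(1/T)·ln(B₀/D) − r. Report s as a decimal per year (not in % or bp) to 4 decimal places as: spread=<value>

spread=0.0163

With assets at 593.5617 and a single debt payment of 435.1272 at 2.0478 years:
d₁ = [ln(V₀/D) + (r + σ²/2)T] / (σ√T)
   = [ln(593.5617/435.1272) + (0.0089 + 0.5·0.2316²)·2.0478] / (0.2316·√2.0478)
   = [0.310503 + 0.073146] / 0.331423 = 1.157581
d₂ = d₁ − σ√T = 1.157581 − 0.331423 = 0.826158
N(d₁) = 0.876482,  N(d₂) = 0.795643,  e^(−rT) = 0.981940
E₀ = V₀·N(d₁) − D·e^(−rT)·N(d₂)
   = 593.5617·0.876482 − 435.1272·0.981940·0.795643 = 180.293180
B₀ = V₀ − E₀ = 593.5617 − 180.293180 = 413.268520
spread = −(1/T)·ln(B₀/D) − r = −(1/2.0478)·ln(413.268520/435.1272) − 0.0089 = 0.01626889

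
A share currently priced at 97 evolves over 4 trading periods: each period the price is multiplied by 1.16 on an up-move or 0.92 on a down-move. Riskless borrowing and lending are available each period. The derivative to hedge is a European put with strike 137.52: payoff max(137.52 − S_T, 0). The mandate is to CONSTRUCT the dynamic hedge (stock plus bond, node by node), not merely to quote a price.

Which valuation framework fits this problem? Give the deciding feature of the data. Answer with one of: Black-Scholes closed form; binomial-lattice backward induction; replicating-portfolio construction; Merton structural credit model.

Key observation: the task asks for the hedge itself — share and bond holdings at every node of the 4-period tree on spot 97 with factors 1.16/0.92 — which is exactly what the replicating-portfolio construction produces.

framework: replicating-portfolio construction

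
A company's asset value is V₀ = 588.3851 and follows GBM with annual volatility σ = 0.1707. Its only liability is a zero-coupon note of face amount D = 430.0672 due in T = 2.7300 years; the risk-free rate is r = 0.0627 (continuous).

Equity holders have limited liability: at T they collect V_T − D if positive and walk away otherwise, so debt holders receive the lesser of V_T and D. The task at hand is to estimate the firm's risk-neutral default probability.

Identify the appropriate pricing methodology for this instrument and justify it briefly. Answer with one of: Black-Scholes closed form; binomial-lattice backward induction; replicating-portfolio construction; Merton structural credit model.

Key observation: the asked-for credit quantity lives on the firm's capital structure — asset value, asset volatility, debt face 430.0672 — which is the structural model's domain.

framework: Merton structural credit model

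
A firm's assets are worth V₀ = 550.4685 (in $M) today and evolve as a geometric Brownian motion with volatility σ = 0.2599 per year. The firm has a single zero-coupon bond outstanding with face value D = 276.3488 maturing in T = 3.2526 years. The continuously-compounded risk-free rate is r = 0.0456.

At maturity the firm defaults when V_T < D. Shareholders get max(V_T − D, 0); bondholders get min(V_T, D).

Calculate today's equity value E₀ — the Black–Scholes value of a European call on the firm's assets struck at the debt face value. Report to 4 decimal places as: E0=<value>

Work the structural quantities from V₀ = 550.4685 against face 276.3488:
d₁ = [ln(V₀/D) + (r + σ²/2)T] / (σ√T)
   = [ln(550.4685/276.3488) + (0.0456 + 0.5·0.2599²)·3.2526] / (0.2599·√3.2526)
   = [0.689106 + 0.258172] / 0.468729 = 2.020951
d₂ = d₁ − σ√T = 2.020951 − 0.468729 = 1.552222
N(d₁) = 0.978358,  N(d₂) = 0.939695,  e^(−rT) = 0.862156
E₀ = V₀·N(d₁) − D·e^(−rT)·N(d₂)
   = 550.4685·0.978358 − 276.3488·0.862156·0.939695 = 314.667047

E0=314.6670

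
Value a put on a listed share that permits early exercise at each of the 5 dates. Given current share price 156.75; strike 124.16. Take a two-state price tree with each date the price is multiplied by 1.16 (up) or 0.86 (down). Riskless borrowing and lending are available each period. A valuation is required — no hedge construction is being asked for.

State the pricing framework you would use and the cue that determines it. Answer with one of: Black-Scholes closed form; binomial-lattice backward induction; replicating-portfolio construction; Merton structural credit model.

Key observation: the defining feature is the embedded early-exercise option across 5 discrete dates on the spot-156.75 tree; pricing the strike-124.16 put means working backward with an exercise test at every node.

framework: binomial-lattice backward induction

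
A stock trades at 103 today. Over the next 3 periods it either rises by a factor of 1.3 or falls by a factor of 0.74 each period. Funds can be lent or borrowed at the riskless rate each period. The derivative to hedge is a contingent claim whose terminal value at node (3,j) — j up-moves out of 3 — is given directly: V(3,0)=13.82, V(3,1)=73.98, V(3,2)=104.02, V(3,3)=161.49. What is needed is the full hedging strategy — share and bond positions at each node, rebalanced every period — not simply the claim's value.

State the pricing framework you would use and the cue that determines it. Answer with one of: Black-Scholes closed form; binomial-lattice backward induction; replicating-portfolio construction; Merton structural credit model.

Key observation: the deliverable is the dynamic trading strategy on the 3-step tree (spot 103, moves 1.3 and 0.74), so the valuation must go through the node-by-node replicating-portfolio solve.

framework: replicating-portfolio construction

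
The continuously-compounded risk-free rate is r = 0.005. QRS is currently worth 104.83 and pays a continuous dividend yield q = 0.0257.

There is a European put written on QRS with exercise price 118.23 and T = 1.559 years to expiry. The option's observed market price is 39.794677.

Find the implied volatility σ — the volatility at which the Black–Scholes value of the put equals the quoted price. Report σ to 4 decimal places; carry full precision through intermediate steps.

At σ = 0.5805 the Black–Scholes value reproduces the quote:
σ√T = 0.5805·√1.559 = 0.724812
d₁ = (ln(S/K) + (r−q+σ²/2)T) / (σ√T) = (ln(104.83/118.23) + (0.005−0.0257+0.5805²/2)·1.559) / 0.724812 = (-0.120292 + 0.230405) / 0.724812 = 0.151919
d₂ = d₁ − σ√T = 0.151919 − 0.724812 = -0.572893
e^{−rT} = 0.992235
e^{−qT} = 0.960726
N(−d₁) = 0.439625,  N(−d₂) = 0.716641
V = K·e^{−rT}·N(−d₂) − S·e^{−qT}·N(−d₁) = 84.070606 − 44.275929 = 39.794677 (matching the quote); vega is positive throughout, so no other σ reproduces this price

sigma = 0.5805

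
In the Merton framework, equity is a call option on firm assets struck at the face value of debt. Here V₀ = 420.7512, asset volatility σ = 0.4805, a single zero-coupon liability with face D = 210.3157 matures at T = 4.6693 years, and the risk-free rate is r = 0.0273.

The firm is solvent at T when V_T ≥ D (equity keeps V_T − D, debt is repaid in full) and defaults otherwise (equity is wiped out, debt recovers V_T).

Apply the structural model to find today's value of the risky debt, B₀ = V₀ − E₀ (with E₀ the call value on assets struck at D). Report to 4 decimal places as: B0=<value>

B0=152.4097

Equity is a call on the firm's assets struck at D = 210.3157:
d₁ = [ln(V₀/D) + (r + σ²/2)T] / (σ√T)
   = [ln(420.7512/210.3157) + (0.0273 + 0.5·0.4805²)·4.6693] / (0.4805·√4.6693)
   = [0.693432 + 0.666496] / 1.038291 = 1.309775
d₂ = d₁ − σ√T = 1.309775 − 1.038291 = 0.271484
N(d₁) = 0.904864,  N(d₂) = 0.606991,  e^(−rT) = 0.880318
E₀ = V₀·N(d₁) − D·e^(−rT)·N(d₂)
   = 420.7512·0.904864 − 210.3157·0.880318·0.606991 = 268.341544
B₀ = V₀ − E₀ = 420.7512 − 268.341544 = 152.409656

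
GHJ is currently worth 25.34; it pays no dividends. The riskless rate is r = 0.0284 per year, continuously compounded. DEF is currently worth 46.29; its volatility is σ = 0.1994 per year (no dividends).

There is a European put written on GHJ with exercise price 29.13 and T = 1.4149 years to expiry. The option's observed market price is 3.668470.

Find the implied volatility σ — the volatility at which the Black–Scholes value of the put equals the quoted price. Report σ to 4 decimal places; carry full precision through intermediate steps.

At σ = 0.1653 the Black–Scholes value reproduces the quote:
σ√T = 0.1653·√1.4149 = 0.196624
d₁ = (ln(S/K) + (r+σ²/2)T) / (σ√T) = (ln(25.34/29.13) + (0.0284+0.1653²/2)·1.4149) / 0.196624 = (-0.139384 + 0.059514) / 0.196624 = -0.406212
d₂ = d₁ − σ√T = -0.406212 − 0.196624 = -0.602835
e^{−rT} = 0.960613
N(−d₁) = 0.657706,  N(−d₂) = 0.726691
V = K·e^{−rT}·N(−d₂) − S·N(−d₁) = 20.334751 − 16.666281 = 3.668470 (equal to the quote); since ∂V/∂σ > 0 for all σ, the implied volatility is unique

sigma = 0.1653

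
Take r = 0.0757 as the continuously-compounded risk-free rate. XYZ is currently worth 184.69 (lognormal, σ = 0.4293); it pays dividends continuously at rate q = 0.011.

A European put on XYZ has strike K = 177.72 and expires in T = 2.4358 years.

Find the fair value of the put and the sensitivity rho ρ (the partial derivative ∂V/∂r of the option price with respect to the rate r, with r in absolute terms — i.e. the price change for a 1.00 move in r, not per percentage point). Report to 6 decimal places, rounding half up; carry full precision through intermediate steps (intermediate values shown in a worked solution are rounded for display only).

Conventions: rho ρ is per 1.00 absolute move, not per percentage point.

price = 28.724009
ρ = -186.082200

σ√T = 0.4293·√2.4358 = 0.670011
d₁ = (ln(S/K) + (r−q+σ²/2)T) / (σ√T) = (ln(184.69/177.72) + (0.0757−0.011+0.4293²/2)·2.4358) / 0.670011 = (0.038469 + 0.382053) / 0.670011 = 0.627636
d₂ = d₁ − σ√T = 0.627636 − 0.670011 = -0.042375
e^{−rT} = 0.831611
e^{−qT} = 0.973562
N(−d₁) = 0.265121,  N(−d₂) = 0.516900
Put price V = K·e^{−rT}·N(−d₂) − S·e^{−qT}·N(−d₁) = 76.394696 − 47.670687 = 28.724009
ρ = −K·T·e^{−rT}·N(−d₂) = -186.082200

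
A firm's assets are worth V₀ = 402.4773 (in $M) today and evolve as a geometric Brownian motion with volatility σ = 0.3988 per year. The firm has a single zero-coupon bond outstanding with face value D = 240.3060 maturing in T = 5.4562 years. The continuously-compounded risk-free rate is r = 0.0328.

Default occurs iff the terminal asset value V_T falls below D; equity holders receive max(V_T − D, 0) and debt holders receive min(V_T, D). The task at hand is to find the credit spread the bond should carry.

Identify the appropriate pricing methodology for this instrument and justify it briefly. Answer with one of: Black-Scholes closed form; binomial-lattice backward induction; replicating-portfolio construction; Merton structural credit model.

framework: Merton structural credit model

Key observation: assets follow a GBM and default happens iff V_T < 240.3060; valuing claims on that split (equity as a call, risky debt as the residual) is the structural model's definition.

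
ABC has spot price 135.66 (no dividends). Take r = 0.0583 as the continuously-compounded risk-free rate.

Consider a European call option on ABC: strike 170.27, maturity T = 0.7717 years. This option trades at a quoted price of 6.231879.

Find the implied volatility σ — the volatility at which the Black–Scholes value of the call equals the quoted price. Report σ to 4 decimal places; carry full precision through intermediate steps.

At σ = 0.3142 the Black–Scholes value reproduces the quote:
σ√T = 0.3142·√0.7717 = 0.276014
d₁ = (ln(S/K) + (r+σ²/2)T) / (σ√T) = (ln(135.66/170.27) + (0.0583+0.3142²/2)·0.7717) / 0.276014 = (-0.227234 + 0.083082) / 0.276014 = -0.522263
d₂ = d₁ − σ√T = -0.522263 − 0.276014 = -0.798277
e^{−rT} = 0.956007
N(d₁) = 0.300743,  N(d₂) = 0.212355
V = S·N(d₁) − K·e^{−rT}·N(d₂) = 40.798857 − 34.566978 = 6.231879 (equal to the quote); since ∂V/∂σ > 0 for all σ, the implied volatility is unique

sigma = 0.3142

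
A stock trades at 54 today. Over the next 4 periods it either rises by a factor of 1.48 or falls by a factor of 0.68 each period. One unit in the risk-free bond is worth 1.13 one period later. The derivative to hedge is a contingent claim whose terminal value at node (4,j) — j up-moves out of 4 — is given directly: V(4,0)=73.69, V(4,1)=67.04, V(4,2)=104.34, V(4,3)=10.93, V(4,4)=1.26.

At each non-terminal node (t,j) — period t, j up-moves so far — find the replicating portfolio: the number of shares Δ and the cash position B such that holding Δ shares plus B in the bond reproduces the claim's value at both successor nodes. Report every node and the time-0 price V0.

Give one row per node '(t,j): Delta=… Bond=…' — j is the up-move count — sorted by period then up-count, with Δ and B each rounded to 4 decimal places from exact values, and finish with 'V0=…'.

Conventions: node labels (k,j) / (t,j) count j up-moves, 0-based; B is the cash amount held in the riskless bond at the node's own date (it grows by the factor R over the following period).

(0,0): Delta=-0.4656 Bond=59.9636
(1,0): Delta=-0.3324 Bond=62.8694
(1,1): Delta=-0.5132 Bond=71.5617
(2,0): Delta=0.8006 Bond=42.7506
(2,1): Delta=-0.7373 Bond=93.0472
(2,2): Delta=-0.4331 Bond=71.3894
(3,0): Delta=-0.4896 Bond=70.2146
(3,1): Delta=1.2617 Bond=31.2699
(3,2): Delta=-1.4517 Bond=162.6004
(3,3): Delta=-0.0690 Bond=16.9465
V0=34.8217

Under the risk-neutral measure, an up-move has probability p* = (R−d)/(u−d) = 0.5625 and values discount at R = 1.13.
At maturity the claim pays: V(4,0)=73.6900, V(4,1)=67.0400, V(4,2)=104.3400, V(4,3)=10.9300, V(4,4)=1.2600
Node (3,0) S=16.9793: V=(p*·67.0400+(1−p*)·73.6900)/1.13=61.9021; Δ=(67.0400−73.6900)/(25.1294−11.5459)=-0.4896; B=V−Δ·S=70.2146
Node (3,1) S=36.9550: V=(p*·104.3400+(1−p*)·67.0400)/1.13=77.8949; Δ=(104.3400−67.0400)/(54.6934−25.1294)=1.2617; B=V−Δ·S=31.2699
Node (3,2) S=80.4315: V=(p*·10.9300+(1−p*)·104.3400)/1.13=45.8379; Δ=(10.9300−104.3400)/(119.0386−54.6934)=-1.4517; B=V−Δ·S=162.6004
Node (3,3) S=175.0568: V=(p*·1.2600+(1−p*)·10.9300)/1.13=4.8590; Δ=(1.2600−10.9300)/(259.0840−119.0386)=-0.0690; B=V−Δ·S=16.9465
Node (2,0) S=24.9696: V=(p*·77.8949+(1−p*)·61.9021)/1.13=62.7416; Δ=(77.8949−61.9021)/(36.9550−16.9793)=0.8006; B=V−Δ·S=42.7506
Node (2,1) S=54.3456: V=(p*·45.8379+(1−p*)·77.8949)/1.13=52.9760; Δ=(45.8379−77.8949)/(80.4315−36.9550)=-0.7373; B=V−Δ·S=93.0472
Node (2,2) S=118.2816: V=(p*·4.8590+(1−p*)·45.8379)/1.13=20.1657; Δ=(4.8590−45.8379)/(175.0568−80.4315)=-0.4331; B=V−Δ·S=71.3894
Node (1,0) S=36.7200: V=(p*·52.9760+(1−p*)·62.7416)/1.13=50.6624; Δ=(52.9760−62.7416)/(54.3456−24.9696)=-0.3324; B=V−Δ·S=62.8694
Node (1,1) S=79.9200: V=(p*·20.1657+(1−p*)·52.9760)/1.13=30.5489; Δ=(20.1657−52.9760)/(118.2816−54.3456)=-0.5132; B=V−Δ·S=71.5617
Node (0,0) S=54.0000: V=(p*·30.5489+(1−p*)·50.6624)/1.13=34.8217; Δ=(30.5489−50.6624)/(79.9200−36.7200)=-0.4656; B=V−Δ·S=59.9636
Verification: the root portfolio costs Δ(0,0)·S0 + B(0,0) = 34.8217, matching V0.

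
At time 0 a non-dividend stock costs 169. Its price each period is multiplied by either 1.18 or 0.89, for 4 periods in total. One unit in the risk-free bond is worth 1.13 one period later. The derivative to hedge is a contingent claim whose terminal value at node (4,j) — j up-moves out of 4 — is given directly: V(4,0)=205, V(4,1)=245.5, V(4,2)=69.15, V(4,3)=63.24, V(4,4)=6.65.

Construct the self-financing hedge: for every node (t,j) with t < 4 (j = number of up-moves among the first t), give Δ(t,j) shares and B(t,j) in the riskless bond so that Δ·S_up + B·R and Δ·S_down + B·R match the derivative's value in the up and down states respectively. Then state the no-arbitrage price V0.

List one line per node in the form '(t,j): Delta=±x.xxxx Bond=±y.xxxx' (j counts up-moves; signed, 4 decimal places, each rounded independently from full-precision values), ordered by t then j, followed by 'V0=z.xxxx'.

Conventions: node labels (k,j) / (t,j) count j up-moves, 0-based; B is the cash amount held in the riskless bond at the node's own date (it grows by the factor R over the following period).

Arbitrage-free pricing uses the up-move probability p* = (R−d)/(u−d) = 0.8276, discounting each step at R = 1.13.
At maturity the claim pays: V(4,0)=205.0000, V(4,1)=245.5000, V(4,2)=69.1500, V(4,3)=63.2400, V(4,4)=6.6500
(3,0): S=119.1398. Δ = (V_up−V_dn)/(S_up−S_dn) = (245.5000−205.0000)/(140.5849−106.0344) = 1.1722. V = [p*·245.5000 + (1−p*)·205.0000]/1.13 = 211.0772. B = V − Δ·S = 71.4220.
(3,1): S=157.9606. Δ = (V_up−V_dn)/(S_up−S_dn) = (69.1500−245.5000)/(186.3935−140.5849) = -3.8497. V = [p*·69.1500 + (1−p*)·245.5000]/1.13 = 88.1019. B = V − Δ·S = 696.2054.
(3,2): S=209.4309. Δ = (V_up−V_dn)/(S_up−S_dn) = (63.2400−69.1500)/(247.1284−186.3935) = -0.0973. V = [p*·63.2400 + (1−p*)·69.1500]/1.13 = 56.8663. B = V − Δ·S = 77.2457.
(3,3): S=277.6724. Δ = (V_up−V_dn)/(S_up−S_dn) = (6.6500−63.2400)/(327.6534−247.1284) = -0.7028. V = [p*·6.6500 + (1−p*)·63.2400]/1.13 = 14.5194. B = V − Δ·S = 209.6573.
(2,0): S=133.8649. Δ = (V_up−V_dn)/(S_up−S_dn) = (88.1019−211.0772)/(157.9606−119.1398) = -3.1678. V = [p*·88.1019 + (1−p*)·211.0772]/1.13 = 96.7297. B = V − Δ·S = 520.7824.
(2,1): S=177.4838. Δ = (V_up−V_dn)/(S_up−S_dn) = (56.8663−88.1019)/(209.4309−157.9606) = -0.6069. V = [p*·56.8663 + (1−p*)·88.1019]/1.13 = 55.0901. B = V − Δ·S = 162.7990.
(2,2): S=235.3156. Δ = (V_up−V_dn)/(S_up−S_dn) = (14.5194−56.8663)/(277.6724−209.4309) = -0.6205. V = [p*·14.5194 + (1−p*)·56.8663]/1.13 = 19.3102. B = V − Δ·S = 165.3343.
(1,0): S=150.4100. Δ = (V_up−V_dn)/(S_up−S_dn) = (55.0901−96.7297)/(177.4838−133.8649) = -0.9546. V = [p*·55.0901 + (1−p*)·96.7297]/1.13 = 55.1056. B = V − Δ·S = 198.6905.
(1,1): S=199.4200. Δ = (V_up−V_dn)/(S_up−S_dn) = (19.3102−55.0901)/(235.3156−177.4838) = -0.6187. V = [p*·19.3102 + (1−p*)·55.0901]/1.13 = 22.5479. B = V − Δ·S = 145.9267.
(0,0): S=169.0000. Δ = (V_up−V_dn)/(S_up−S_dn) = (22.5479−55.1056)/(199.4200−150.4100) = -0.6643. V = [p*·22.5479 + (1−p*)·55.1056]/1.13 = 24.9215. B = V − Δ·S = 137.1893.
Verification: the root portfolio costs Δ(0,0)·S0 + B(0,0) = 24.9215, matching V0.

(0,0): Delta=-0.6643 Bond=137.1893
(1,0): Delta=-0.9546 Bond=198.6905
(1,1): Delta=-0.6187 Bond=145.9267
(2,0): Delta=-3.1678 Bond=520.7824
(2,1): Delta=-0.6069 Bond=162.7990
(2,2): Delta=-0.6205 Bond=165.3343
(3,0): Delta=1.1722 Bond=71.4220
(3,1): Delta=-3.8497 Bond=696.2054
(3,2): Delta=-0.0973 Bond=77.2457
(3,3): Delta=-0.7028 Bond=209.6573
V0=24.9215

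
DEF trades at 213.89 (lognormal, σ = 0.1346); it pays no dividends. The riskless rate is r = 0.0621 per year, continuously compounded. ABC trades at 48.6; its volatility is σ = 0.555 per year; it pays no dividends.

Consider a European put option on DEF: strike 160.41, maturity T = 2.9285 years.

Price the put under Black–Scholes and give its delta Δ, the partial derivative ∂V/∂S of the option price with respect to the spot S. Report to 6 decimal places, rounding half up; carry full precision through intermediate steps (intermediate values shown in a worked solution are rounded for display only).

σ√T = 0.1346·√2.9285 = 0.230339
d₁ = (ln(S/K) + (r+σ²/2)T) / (σ√T) = (ln(213.89/160.41) + (0.0621+0.1346²/2)·2.9285) / 0.230339 = (0.287729 + 0.208388) / 0.230339 = 2.153854
d₂ = d₁ − σ√T = 2.153854 − 0.230339 = 1.923515
e^{−rT} = 0.833718
N(−d₁) = 0.015626,  N(−d₂) = 0.027208
Put price V = K·e^{−rT}·N(−d₂) − S·N(−d₁) = 3.638673 − 3.342208 = 0.296465
Δ = −N(−d₁) = -0.015626

price = 0.296465
Δ = -0.015626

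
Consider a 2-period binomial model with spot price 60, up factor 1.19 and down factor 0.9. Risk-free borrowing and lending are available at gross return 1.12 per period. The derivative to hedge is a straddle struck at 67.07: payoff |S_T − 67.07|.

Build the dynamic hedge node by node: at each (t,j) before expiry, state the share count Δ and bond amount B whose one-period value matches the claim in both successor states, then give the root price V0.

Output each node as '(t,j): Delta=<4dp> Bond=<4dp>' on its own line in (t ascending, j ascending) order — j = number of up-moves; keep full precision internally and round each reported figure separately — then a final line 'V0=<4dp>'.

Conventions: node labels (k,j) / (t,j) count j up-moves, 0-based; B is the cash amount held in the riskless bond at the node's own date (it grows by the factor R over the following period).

(0,0): Delta=0.3933 Bond=-13.7090
(1,0): Delta=-1.0000 Bond=59.8839
(1,1): Delta=0.7286 Bond=-39.2934
V0=9.8888

Risk-neutral probability p* = (R−d)/(u−d) = (1.12−0.9)/(1.19−0.9) = 0.7586.
At maturity the claim pays: V(2,0)=18.4700, V(2,1)=2.8100, V(2,2)=17.8960
Node (1,0) S=54.0000: V=(p*·2.8100+(1−p*)·18.4700)/1.12=5.8839; Δ=(2.8100−18.4700)/(64.2600−48.6000)=-1.0000; B=V−Δ·S=59.8839
Node (1,1) S=71.4000: V=(p*·17.8960+(1−p*)·2.8100)/1.12=12.7273; Δ=(17.8960−2.8100)/(84.9660−64.2600)=0.7286; B=V−Δ·S=-39.2934
Node (0,0) S=60.0000: V=(p*·12.7273+(1−p*)·5.8839)/1.12=9.8888; Δ=(12.7273−5.8839)/(71.4000−54.0000)=0.3933; B=V−Δ·S=-13.7090
Sanity check at the root: Δ(0,0)·S0 + B(0,0) reproduces V0 = 9.8888.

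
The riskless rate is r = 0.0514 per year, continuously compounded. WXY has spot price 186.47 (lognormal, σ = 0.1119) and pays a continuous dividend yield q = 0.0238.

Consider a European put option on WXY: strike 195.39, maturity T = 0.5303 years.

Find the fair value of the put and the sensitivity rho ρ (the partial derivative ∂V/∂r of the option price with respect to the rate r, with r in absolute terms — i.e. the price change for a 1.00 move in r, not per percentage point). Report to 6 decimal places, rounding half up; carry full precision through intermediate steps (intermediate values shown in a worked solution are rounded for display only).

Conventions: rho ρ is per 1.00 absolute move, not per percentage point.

σ√T = 0.1119·√0.5303 = 0.081487
d₁ = (ln(S/K) + (r−q+σ²/2)T) / (σ√T) = (ln(186.47/195.39) + (0.0514−0.0238+0.1119²/2)·0.5303) / 0.081487 = (-0.046727 + 0.017956) / 0.081487 = -0.353070
d₂ = d₁ − σ√T = -0.353070 − 0.081487 = -0.434558
e^{−rT} = 0.973111
e^{−qT} = 0.987458
N(−d₁) = 0.637982,  N(−d₂) = 0.668058
Put price V = K·e^{−rT}·N(−d₂) − S·e^{−qT}·N(−d₁) = 127.021995 − 117.472494 = 9.549501
ρ = −K·T·e^{−rT}·N(−d₂) = -67.359764

price = 9.549501
ρ = -67.359764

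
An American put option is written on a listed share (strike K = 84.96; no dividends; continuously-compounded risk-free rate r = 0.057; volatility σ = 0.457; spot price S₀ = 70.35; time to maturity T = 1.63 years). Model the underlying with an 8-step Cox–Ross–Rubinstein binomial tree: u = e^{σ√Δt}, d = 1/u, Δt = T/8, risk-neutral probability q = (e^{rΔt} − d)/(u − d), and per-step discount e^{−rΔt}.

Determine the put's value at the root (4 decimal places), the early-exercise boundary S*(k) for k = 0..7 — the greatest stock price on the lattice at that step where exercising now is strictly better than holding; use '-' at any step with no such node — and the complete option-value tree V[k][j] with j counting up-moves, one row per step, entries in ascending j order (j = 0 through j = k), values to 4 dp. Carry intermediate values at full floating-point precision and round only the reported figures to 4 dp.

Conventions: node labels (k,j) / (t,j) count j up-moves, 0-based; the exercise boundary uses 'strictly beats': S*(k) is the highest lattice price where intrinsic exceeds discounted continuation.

Δt=0.20375, u=1.22910, d=0.81360, q=0.47673, disc=e^(-rΔt)=0.98845
k=8 terminal: V=max(K-S,0) → 71.4529 64.5550 54.1343 38.3919 14.6100 0.0000 0.0000 0.0000 0.0000
k=7: j=0 S=16.6016 intr=68.3584 cont=67.3774 V=68.3584[EX]; j=1 S=25.0798 intr=59.8802 cont=58.8992 V=59.8802[EX]; j=2 S=37.8879 intr=47.0721 cont=46.0911 V=47.0721[EX]; j=3 S=57.2369 intr=27.7231 cont=26.7421 V=27.7231[EX]; j=4 S=86.4673 intr=0.0000 cont=7.5568 V=7.5568[hold]; j=5 S=130.6254 intr=0.0000 cont=0.0000 V=0.0000[hold]; j=6 S=197.3347 intr=0.0000 cont=0.0000 V=0.0000[hold]; j=7 S=298.1119 intr=0.0000 cont=0.0000 V=0.0000[hold]  S*(7)=57.2369
k=6: j=0 S=20.4050 intr=64.5550 cont=63.5740 V=64.5550[EX]; j=1 S=30.8257 intr=54.1343 cont=53.1533 V=54.1343[EX]; j=2 S=46.5681 intr=38.3919 cont=37.4109 V=38.3919[EX]; j=3 S=70.3500 intr=14.6100 cont=17.9002 V=17.9002[hold]; j=4 S=106.2771 intr=0.0000 cont=3.9086 V=3.9086[hold]; j=5 S=160.5520 intr=0.0000 cont=0.0000 V=0.0000[hold]; j=6 S=242.5445 intr=0.0000 cont=0.0000 V=0.0000[hold]  S*(6)=46.5681
k=5: j=0 S=25.0798 intr=59.8802 cont=58.8992 V=59.8802[EX]; j=1 S=37.8879 intr=47.0721 cont=46.0911 V=47.0721[EX]; j=2 S=57.2369 intr=27.7231 cont=28.2925 V=28.2925[hold]; j=3 S=86.4673 intr=0.0000 cont=11.1004 V=11.1004[hold]; j=4 S=130.6254 intr=0.0000 cont=2.0217 V=2.0217[hold]; j=5 S=197.3347 intr=0.0000 cont=0.0000 V=0.0000[hold]  S*(5)=37.8879
k=4: j=0 S=30.8257 intr=54.1343 cont=53.1533 V=54.1343[EX]; j=1 S=46.5681 intr=38.3919 cont=37.6792 V=38.3919[EX]; j=2 S=70.3500 intr=14.6100 cont=19.8645 V=19.8645[hold]; j=3 S=106.2771 intr=0.0000 cont=6.6941 V=6.6941[hold]; j=4 S=160.5520 intr=0.0000 cont=1.0457 V=1.0457[hold]  S*(4)=46.5681
k=3: j=0 S=37.8879 intr=47.0721 cont=46.0911 V=47.0721[EX]; j=1 S=57.2369 intr=27.7231 cont=29.2181 V=29.2181[hold]; j=2 S=86.4673 intr=0.0000 cont=13.4290 V=13.4290[hold]; j=3 S=130.6254 intr=0.0000 cont=3.9552 V=3.9552[hold]  S*(3)=37.8879
k=2: j=0 S=46.5681 intr=38.3919 cont=38.1154 V=38.3919[EX]; j=1 S=70.3500 intr=14.6100 cont=21.4406 V=21.4406[hold]; j=2 S=106.2771 intr=0.0000 cont=8.8097 V=8.8097[hold]  S*(2)=46.5681
k=1: j=0 S=57.2369 intr=27.7231 cont=29.9608 V=29.9608[hold]; j=1 S=86.4673 intr=0.0000 cont=15.2411 V=15.2411[hold]  S*(1)=-
k=0: j=0 S=70.3500 intr=14.6100 cont=22.6786 V=22.6786[hold]  S*(0)=-

price = 22.6786
boundary = - - 46.5681 37.8879 46.5681 37.8879 46.5681 57.2369
tree:
22.6786
29.9608 15.2411
38.3919 21.4406 8.8097
47.0721 29.2181 13.4290 3.9552
54.1343 38.3919 19.8645 6.6941 1.0457
59.8802 47.0721 28.2925 11.1004 2.0217 0.0000
64.5550 54.1343 38.3919 17.9002 3.9086 0.0000 0.0000
68.3584 59.8802 47.0721 27.7231 7.5568 0.0000 0.0000 0.0000
71.4529 64.5550 54.1343 38.3919 14.6100 0.0000 0.0000 0.0000 0.0000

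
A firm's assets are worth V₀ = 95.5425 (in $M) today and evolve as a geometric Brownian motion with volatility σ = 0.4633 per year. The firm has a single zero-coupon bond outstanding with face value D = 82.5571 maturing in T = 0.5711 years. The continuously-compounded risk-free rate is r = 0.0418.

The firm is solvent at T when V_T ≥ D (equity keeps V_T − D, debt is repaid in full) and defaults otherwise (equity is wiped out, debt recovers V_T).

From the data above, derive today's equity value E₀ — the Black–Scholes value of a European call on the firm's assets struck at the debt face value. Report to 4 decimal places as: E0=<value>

With assets at 95.5425 and a single debt payment of 82.5571 at 0.5711 years:
d₁ = [ln(V₀/D) + (r + σ²/2)T] / (σ√T)
   = [ln(95.5425/82.5571) + (0.0418 + 0.5·0.4633²)·0.5711] / (0.4633·√0.5711)
   = [0.146081 + 0.085164] / 0.350121 = 0.660472
d₂ = d₁ − σ√T = 0.660472 − 0.350121 = 0.310351
N(d₁) = 0.745525,  N(d₂) = 0.621853,  e^(−rT) = 0.976411
E₀ = V₀·N(d₁) − D·e^(−rT)·N(d₂)
   = 95.5425·0.745525 − 82.5571·0.976411·0.621853 = 21.101939

E0=21.1019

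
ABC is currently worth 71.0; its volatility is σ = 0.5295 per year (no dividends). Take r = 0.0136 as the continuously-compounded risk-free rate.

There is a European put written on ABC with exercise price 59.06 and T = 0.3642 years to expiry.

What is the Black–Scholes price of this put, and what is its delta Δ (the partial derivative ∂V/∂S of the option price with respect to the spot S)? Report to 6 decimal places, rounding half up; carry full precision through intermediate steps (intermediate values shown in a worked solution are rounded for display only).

price = 3.504743
Δ = -0.226181

σ√T = 0.5295·√0.3642 = 0.319548
d₁ = (ln(S/K) + (r+σ²/2)T) / (σ√T) = (ln(71.0/59.06) + (0.0136+0.5295²/2)·0.3642) / 0.319548 = (0.184126 + 0.056009) / 0.319548 = 0.751482
d₂ = d₁ − σ√T = 0.751482 − 0.319548 = 0.431934
e^{−rT} = 0.995059
N(−d₁) = 0.226181,  N(−d₂) = 0.332895
Put price V = K·e^{−rT}·N(−d₂) − S·N(−d₁) = 19.563612 − 16.058869 = 3.504743
Δ = −N(−d₁) = -0.226181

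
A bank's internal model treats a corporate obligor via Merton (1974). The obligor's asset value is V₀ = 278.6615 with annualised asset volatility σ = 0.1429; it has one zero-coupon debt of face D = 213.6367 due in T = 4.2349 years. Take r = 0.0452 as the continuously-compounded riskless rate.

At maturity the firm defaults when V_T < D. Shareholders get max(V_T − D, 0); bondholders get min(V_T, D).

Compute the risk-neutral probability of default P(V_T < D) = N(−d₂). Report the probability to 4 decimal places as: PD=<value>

PD=0.0796

Apply the equity-as-call identities (strike 213.6367, horizon 4.2349 years):
d₁ = [ln(V₀/D) + (r + σ²/2)T] / (σ√T)
   = [ln(278.6615/213.6367) + (0.0452 + 0.5·0.1429²)·4.2349] / (0.1429·√4.2349)
   = [0.265721 + 0.234657] / 0.294072 = 1.701547
d₂ = d₁ − σ√T = 1.701547 − 0.294072 = 1.407475
risk-neutral PD = N(−d₂) = N(-1.407475) = 0.079643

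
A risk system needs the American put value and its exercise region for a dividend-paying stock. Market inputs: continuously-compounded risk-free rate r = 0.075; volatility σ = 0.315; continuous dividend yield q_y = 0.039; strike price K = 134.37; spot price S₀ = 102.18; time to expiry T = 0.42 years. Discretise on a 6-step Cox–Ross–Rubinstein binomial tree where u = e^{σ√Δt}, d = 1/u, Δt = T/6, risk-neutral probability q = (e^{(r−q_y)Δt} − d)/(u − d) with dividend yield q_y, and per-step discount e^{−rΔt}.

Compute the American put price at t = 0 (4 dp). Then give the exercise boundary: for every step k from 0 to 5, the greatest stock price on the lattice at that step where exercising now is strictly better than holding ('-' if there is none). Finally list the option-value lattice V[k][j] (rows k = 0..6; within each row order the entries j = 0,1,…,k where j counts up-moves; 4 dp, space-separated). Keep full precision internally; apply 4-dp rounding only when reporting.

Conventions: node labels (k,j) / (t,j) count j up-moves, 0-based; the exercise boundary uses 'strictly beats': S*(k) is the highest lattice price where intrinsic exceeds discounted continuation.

price = 32.2442
boundary = - 94.0094 102.1800 94.0094 102.1800 111.0607
tree:
32.2442
40.3606 24.2838
47.8779 32.1900 16.4538
54.7940 40.3606 23.6201 9.2975
61.1571 47.8779 32.1900 15.1039 3.4560
67.0114 54.7940 40.3606 23.3093 6.8701 0.0000
72.3976 61.1571 47.8779 32.1900 13.6567 0.0000 0.0000

params: Δt=0.07000 u=1.08691 d=0.92004 q=0.49430 e^(-rΔt)=0.99476
t_6 payoffs: 72.3976 61.1571 47.8779 32.1900 13.6567 0.0000 0.0000
t_5: node(5,0) S=67.3586 payoff=67.0114 vs cont=66.4915 → 67.0114 [stop]  node(5,1) S=79.5760 payoff=54.7940 vs cont=54.3074 → 54.7940 [stop]  node(5,2) S=94.0094 payoff=40.3606 vs cont=39.9133 → 40.3606 [stop]  node(5,3) S=111.0607 payoff=23.3093 vs cont=22.9085 → 23.3093 [stop]  node(5,4) S=131.2048 payoff=3.1652 vs cont=6.8701 → 6.8701 [wait]  node(5,5) S=155.0026 payoff=0.0000 vs cont=0.0000 → 0.0000 [wait]  ⇒ S*(5)=111.0607
t_4: node(4,0) S=73.2129 payoff=61.1571 vs cont=60.6531 → 61.1571 [stop]  node(4,1) S=86.4921 payoff=47.8779 vs cont=47.4101 → 47.8779 [stop]  node(4,2) S=102.1800 payoff=32.1900 vs cont=31.7650 → 32.1900 [stop]  node(4,3) S=120.7133 payoff=13.6567 vs cont=15.1039 → 15.1039 [wait]  node(4,4) S=142.6081 payoff=0.0000 vs cont=3.4560 → 3.4560 [wait]  ⇒ S*(4)=102.1800
t_3: node(3,0) S=79.5760 payoff=54.7940 vs cont=54.3074 → 54.7940 [stop]  node(3,1) S=94.0094 payoff=40.3606 vs cont=39.9133 → 40.3606 [stop]  node(3,2) S=111.0607 payoff=23.3093 vs cont=23.6201 → 23.6201 [wait]  node(3,3) S=131.2048 payoff=3.1652 vs cont=9.2975 → 9.2975 [wait]  ⇒ S*(3)=94.0094
t_2: node(2,0) S=86.4921 payoff=47.8779 vs cont=47.4101 → 47.8779 [stop]  node(2,1) S=102.1800 payoff=32.1900 vs cont=31.9178 → 32.1900 [stop]  node(2,2) S=120.7133 payoff=13.6567 vs cont=16.4538 → 16.4538 [wait]  ⇒ S*(2)=102.1800
t_1: node(1,0) S=94.0094 payoff=40.3606 vs cont=39.9133 → 40.3606 [stop]  node(1,1) S=111.0607 payoff=23.3093 vs cont=24.2838 → 24.2838 [wait]  ⇒ S*(1)=94.0094
t_0: node(0,0) S=102.1800 payoff=32.1900 vs cont=32.2442 → 32.2442 [wait]  ⇒ S*(0)=-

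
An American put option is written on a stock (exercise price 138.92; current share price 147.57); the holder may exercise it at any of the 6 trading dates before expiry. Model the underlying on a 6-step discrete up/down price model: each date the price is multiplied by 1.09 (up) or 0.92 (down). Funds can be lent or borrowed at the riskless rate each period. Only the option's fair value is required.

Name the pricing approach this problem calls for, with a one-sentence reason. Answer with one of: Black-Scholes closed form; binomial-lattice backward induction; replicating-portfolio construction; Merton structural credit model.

framework: binomial-lattice backward induction

Key observation: the exercise right at every one of the 6 steps is what matters: each node needs max(138.92 − S, continuation), which only the stepwise tree valuation starting from spot 147.57 delivers.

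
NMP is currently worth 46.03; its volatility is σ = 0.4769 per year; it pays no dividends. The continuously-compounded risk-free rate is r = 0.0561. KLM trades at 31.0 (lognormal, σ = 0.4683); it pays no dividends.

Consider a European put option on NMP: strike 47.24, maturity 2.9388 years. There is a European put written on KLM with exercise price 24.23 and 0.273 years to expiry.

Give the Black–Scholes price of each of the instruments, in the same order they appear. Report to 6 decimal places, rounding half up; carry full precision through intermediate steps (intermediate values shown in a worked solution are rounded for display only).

price(NMP put K=47.24) = 10.858423
price(KLM put K=24.23) = 0.482439

[NMP put K=47.24]
σ√T = 0.4769·√2.9388 = 0.817546
d₁ = (ln(S/K) + (r+σ²/2)T) / (σ√T) = (ln(46.03/47.24) + (0.0561+0.4769²/2)·2.9388) / 0.817546 = (-0.025948 + 0.499058) / 0.817546 = 0.578695
d₂ = d₁ − σ√T = 0.578695 − 0.817546 = -0.238851
e^{−rT} = 0.848007
N(−d₁) = 0.281397,  N(−d₂) = 0.594390
price = K·e^{−rT}·N(−d₂) − S·N(−d₁) = 23.811148 − 12.952726 = 10.858423
[KLM put K=24.23]
σ√T = 0.4683·√0.273 = 0.244684
d₁ = (ln(S/K) + (r+σ²/2)T) / (σ√T) = (ln(31.0/24.23) + (0.0561+0.4683²/2)·0.273) / 0.244684 = (0.246396 + 0.045250) / 0.244684 = 1.191930
d₂ = d₁ − σ√T = 1.191930 − 0.244684 = 0.947246
e^{−rT} = 0.984801
N(−d₁) = 0.116644,  N(−d₂) = 0.171757
price = K·e^{−rT}·N(−d₂) − S·N(−d₁) = 4.098415 − 3.615976 = 0.482439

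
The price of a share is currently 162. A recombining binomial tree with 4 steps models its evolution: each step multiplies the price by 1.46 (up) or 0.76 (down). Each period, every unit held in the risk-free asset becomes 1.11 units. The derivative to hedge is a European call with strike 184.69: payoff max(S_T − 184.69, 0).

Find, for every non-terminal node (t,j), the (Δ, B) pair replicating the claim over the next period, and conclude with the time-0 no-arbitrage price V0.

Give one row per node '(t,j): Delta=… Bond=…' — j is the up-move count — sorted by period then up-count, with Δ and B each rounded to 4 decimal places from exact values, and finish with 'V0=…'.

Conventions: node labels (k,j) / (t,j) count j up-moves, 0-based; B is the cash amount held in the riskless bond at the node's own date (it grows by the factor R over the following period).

Since d<R<u, set p* = (R−d)/(u−d) = 0.5000; price each node as the discounted p*-expectation of its children.
Payoffs at expiry: V(4,0)=0.0000, V(4,1)=0.0000, V(4,2)=14.7664, V(4,3)=198.4762, V(4,4)=551.3924
(3,0): S=71.1141. Δ = (V_up−V_dn)/(S_up−S_dn) = (0.0000−0.0000)/(103.8266−54.0467) = 0.0000. V = [p*·0.0000 + (1−p*)·0.0000]/1.11 = 0.0000. B = V − Δ·S = 0.0000.
(3,1): S=136.6140. Δ = (V_up−V_dn)/(S_up−S_dn) = (14.7664−0.0000)/(199.4564−103.8266) = 0.1544. V = [p*·14.7664 + (1−p*)·0.0000]/1.11 = 6.6515. B = V − Δ·S = -14.4433.
(3,2): S=262.4426. Δ = (V_up−V_dn)/(S_up−S_dn) = (198.4762−14.7664)/(383.1662−199.4564) = 1.0000. V = [p*·198.4762 + (1−p*)·14.7664]/1.11 = 96.0552. B = V − Δ·S = -166.3874.
(3,3): S=504.1660. Δ = (V_up−V_dn)/(S_up−S_dn) = (551.3924−198.4762)/(736.0824−383.1662) = 1.0000. V = [p*·551.3924 + (1−p*)·198.4762]/1.11 = 337.7786. B = V − Δ·S = -166.3874.
(2,0): S=93.5712. Δ = (V_up−V_dn)/(S_up−S_dn) = (6.6515−0.0000)/(136.6140−71.1141) = 0.1016. V = [p*·6.6515 + (1−p*)·0.0000]/1.11 = 2.9962. B = V − Δ·S = -6.5060.
(2,1): S=179.7552. Δ = (V_up−V_dn)/(S_up−S_dn) = (96.0552−6.6515)/(262.4426−136.6140) = 0.7105. V = [p*·96.0552 + (1−p*)·6.6515]/1.11 = 46.2643. B = V − Δ·S = -81.4553.
(2,2): S=345.3192. Δ = (V_up−V_dn)/(S_up−S_dn) = (337.7786−96.0552)/(504.1660−262.4426) = 1.0000. V = [p*·337.7786 + (1−p*)·96.0552]/1.11 = 195.4207. B = V − Δ·S = -149.8985.
(1,0): S=123.1200. Δ = (V_up−V_dn)/(S_up−S_dn) = (46.2643−2.9962)/(179.7552−93.5712) = 0.5020. V = [p*·46.2643 + (1−p*)·2.9962]/1.11 = 22.1894. B = V − Δ·S = -39.6222.
(1,1): S=236.5200. Δ = (V_up−V_dn)/(S_up−S_dn) = (195.4207−46.2643)/(345.3192−179.7552) = 0.9009. V = [p*·195.4207 + (1−p*)·46.2643]/1.11 = 108.8671. B = V − Δ·S = -104.2134.
(0,0): S=162.0000. Δ = (V_up−V_dn)/(S_up−S_dn) = (108.8671−22.1894)/(236.5200−123.1200) = 0.7644. V = [p*·108.8671 + (1−p*)·22.1894]/1.11 = 59.0345. B = V − Δ·S = -64.7908.
As a check, the time-0 holding Δ(0,0)·S0 + B(0,0) comes to 59.0345 — exactly V0.

(0,0): Delta=0.7644 Bond=-64.7908
(1,0): Delta=0.5020 Bond=-39.6222
(1,1): Delta=0.9009 Bond=-104.2134
(2,0): Delta=0.1016 Bond=-6.5060
(2,1): Delta=0.7105 Bond=-81.4553
(2,2): Delta=1.0000 Bond=-149.8985
(3,0): Delta=0.0000 Bond=0.0000
(3,1): Delta=0.1544 Bond=-14.4433
(3,2): Delta=1.0000 Bond=-166.3874
(3,3): Delta=1.0000 Bond=-166.3874
V0=59.0345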